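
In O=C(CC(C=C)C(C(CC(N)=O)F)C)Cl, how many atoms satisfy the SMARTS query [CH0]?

2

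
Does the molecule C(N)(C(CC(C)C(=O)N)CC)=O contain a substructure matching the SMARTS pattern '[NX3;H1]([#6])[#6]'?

No

The pattern [NX3;H1]([#6])[#6] describes a trivalent nitrogen with one H, bonded to two carbons — a secondary amine.
The closest candidate here is a primary amide (-C(=O)NH2), but the -C(=O)NH2 nitrogen has H2, not H1. No other fragment satisfies the full query, so there is no match.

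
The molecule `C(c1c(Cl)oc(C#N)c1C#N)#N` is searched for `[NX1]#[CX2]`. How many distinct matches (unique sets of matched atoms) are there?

3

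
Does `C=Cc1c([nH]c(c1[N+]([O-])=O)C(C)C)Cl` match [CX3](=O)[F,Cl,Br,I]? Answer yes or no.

The pattern [CX3](=O)[F,Cl,Br,I] describes a carbonyl carbon bonded to a halogen — an acyl halide.
The closest candidate here is a chloro substituent, but the Cl is not on a carbonyl carbon. No other fragment satisfies the full query, so there is no match.

No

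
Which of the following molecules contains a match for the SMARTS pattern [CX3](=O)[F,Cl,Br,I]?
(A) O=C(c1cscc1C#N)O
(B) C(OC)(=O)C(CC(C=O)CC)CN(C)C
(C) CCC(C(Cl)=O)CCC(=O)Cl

C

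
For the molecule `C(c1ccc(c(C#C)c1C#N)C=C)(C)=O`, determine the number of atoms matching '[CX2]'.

3

The query [CX2] means: C with X2: aliphatic carbon with exactly 2 total connections.
Check the 15 heavy atoms by environment: 6× c (aromatic, X3) → no; 3× C (X2) → match; 1× N (X1) → no; 3× C (X3) → no; 1× O (X1) → no; 1× C (X4) → no.
That gives 3 matching atoms.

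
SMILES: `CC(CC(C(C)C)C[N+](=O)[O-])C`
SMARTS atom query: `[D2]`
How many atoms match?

2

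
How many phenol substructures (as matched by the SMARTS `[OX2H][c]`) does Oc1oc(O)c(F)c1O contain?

[OX2H][c] is the SMARTS for a phenol: a hydroxyl oxygen attached to an aromatic carbon.
The molecule carries 3 separate instances of a hydroxyl group (-OH) meeting every constraint; each maps to a distinct set of atoms, giving 3 matches.

3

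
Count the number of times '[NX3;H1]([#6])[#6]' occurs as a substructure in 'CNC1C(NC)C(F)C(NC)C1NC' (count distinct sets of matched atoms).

[NX3;H1]([#6])[#6] is the SMARTS for a secondary amine: a trivalent nitrogen with one H, bonded to two carbons.
The molecule carries 4 separate instances of an N-methylamino group (-NHCH3) meeting every constraint; each maps to a distinct set of atoms, giving 4 matches.

4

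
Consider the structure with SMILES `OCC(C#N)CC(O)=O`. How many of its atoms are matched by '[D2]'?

3

Check the 9 heavy atoms by environment: 3× C (D2) → match; 2× C (D3) → no; 3× O (D1) → no; 1× N (D1) → no.
That gives 3 matching atoms.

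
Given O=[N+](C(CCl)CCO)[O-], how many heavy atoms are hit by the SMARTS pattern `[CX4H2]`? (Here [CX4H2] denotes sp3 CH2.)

3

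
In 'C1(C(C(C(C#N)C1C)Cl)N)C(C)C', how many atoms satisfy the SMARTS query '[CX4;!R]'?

Check the 13 heavy atoms by environment: 5× C (X4, in 5-ring) → no; 1× Cl (X1, acyclic) → no; 1× N (X3, acyclic) → no; 4× C (X4, acyclic) → match; 1× C (X2, acyclic) → no; 1× N (X1, acyclic) → no.
That gives 4 matching atoms.

4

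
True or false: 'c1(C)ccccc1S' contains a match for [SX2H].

The pattern [SX2H] describes an aliphatic sulfur with two connections, one being H — a thiol.
The molecule carries a thiol (-SH), whose atoms satisfy every constraint of the query, so the pattern matches.

True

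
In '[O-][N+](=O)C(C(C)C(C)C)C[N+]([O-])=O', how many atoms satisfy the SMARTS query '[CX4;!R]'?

The query [CX4;!R] means: aliphatic carbon with four total connections, not in a ring.
Check the 13 heavy atoms by environment: 7× C (X4, acyclic) → match; 2× N (charge +1, X3, acyclic) → no; 2× O (charge -1, X1, acyclic) → no; 2× O (X1, acyclic) → no.
That gives 7 matching atoms.

7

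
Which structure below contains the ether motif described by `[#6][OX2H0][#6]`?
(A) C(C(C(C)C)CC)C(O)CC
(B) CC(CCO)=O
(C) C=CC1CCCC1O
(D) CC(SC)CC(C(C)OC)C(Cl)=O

[#6][OX2H0][#6] describes an aliphatic oxygen bridging two carbons with no H on the oxygen (an ether).
(A) has a hydroxyl group (-OH) but the oxygen has H1, not H0 bridging two carbons.
(B) has a hydroxyl group (-OH) but the oxygen has H1, not H0 bridging two carbons.
(C) has a hydroxyl group (-OH) but the oxygen has H1, not H0 bridging two carbons.
(D) contains a methoxy ether (-OCH3), which satisfies every atom and bond constraint.
So the answer is (D).

D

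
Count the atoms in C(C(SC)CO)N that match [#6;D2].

Check the 7 heavy atoms by environment: 2× C (D2) → match; 1× C (D3) → no; 1× N (D1) → no; 1× S (D2) → no; 1× C (D1) → no; 1× O (D1) → no.
That gives 2 matching atoms.

2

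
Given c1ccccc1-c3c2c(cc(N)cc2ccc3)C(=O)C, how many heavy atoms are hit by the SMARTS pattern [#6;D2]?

The query [#6;D2] means: any carbon bonded to exactly two heavy atoms.
Check the 20 heavy atoms by environment: 6× c (aromatic, D3) → no; 10× c (aromatic, D2) → match; 1× C (D3) → no; 1× O (D1) → no; 1× C (D1) → no; 1× N (D1) → no.
That gives 10 matching atoms.

10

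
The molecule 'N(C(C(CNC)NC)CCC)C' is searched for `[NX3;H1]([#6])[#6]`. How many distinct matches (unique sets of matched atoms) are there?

3

[NX3;H1]([#6])[#6] is the SMARTS for a secondary amine: a trivalent nitrogen with one H, bonded to two carbons.
The molecule carries 3 separate instances of an N-methylamino group (-NHCH3) meeting every constraint; each maps to a distinct set of atoms, giving 3 matches.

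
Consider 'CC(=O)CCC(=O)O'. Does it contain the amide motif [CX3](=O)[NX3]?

The pattern [CX3](=O)[NX3] describes a carbonyl carbon bonded to a trivalent nitrogen — an amide.
The closest candidate here is a carboxylic acid group (-C(=O)OH), but the carbonyl is bonded to O, not to an NX3 nitrogen. No other fragment satisfies the full query, so there is no match.

No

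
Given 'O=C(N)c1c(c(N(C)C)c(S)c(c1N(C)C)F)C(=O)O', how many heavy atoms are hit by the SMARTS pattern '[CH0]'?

2

The query [CH0] means: aliphatic carbon with no attached hydrogen.
Check the 20 heavy atoms by environment: 6× c (aromatic, H0) → no; 2× C (H0) → match; 2× O (H0) → no; 1× O (H1) → no; 1× S (H1) → no; 2× N (H0) → no; 4× C (H3) → no; 1× F (H0) → no; 1× N (H2) → no.
That gives 2 matching atoms.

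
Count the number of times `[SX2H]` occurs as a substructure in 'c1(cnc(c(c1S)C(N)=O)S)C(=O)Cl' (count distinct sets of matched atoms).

[SX2H] is the SMARTS for a thiol: an aliphatic sulfur with two connections, one being H.
The molecule carries 2 separate instances of a thiol (-SH) meeting every constraint; each maps to a distinct set of atoms, giving 2 matches.

2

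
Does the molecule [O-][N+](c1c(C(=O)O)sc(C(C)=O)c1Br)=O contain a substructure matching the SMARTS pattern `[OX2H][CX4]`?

No

The pattern [OX2H][CX4] describes a hydroxyl oxygen bound to an sp3 (X4) carbon — an aliphatic alcohol.
The closest candidate here is a carboxylic acid group (-C(=O)OH), but the -OH is on a CX3 carbonyl carbon, not a CX4 carbon. No other fragment satisfies the full query, so there is no match.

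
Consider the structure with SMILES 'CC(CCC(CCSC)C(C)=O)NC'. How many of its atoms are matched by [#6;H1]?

Check the 14 heavy atoms by environment: 4× C (H2) → no; 2× C (H1) → match; 4× C (H3) → no; 1× S (H0) → no; 1× C (H0) → no; 1× O (H0) → no; 1× N (H1) → no.
That gives 2 matching atoms.

2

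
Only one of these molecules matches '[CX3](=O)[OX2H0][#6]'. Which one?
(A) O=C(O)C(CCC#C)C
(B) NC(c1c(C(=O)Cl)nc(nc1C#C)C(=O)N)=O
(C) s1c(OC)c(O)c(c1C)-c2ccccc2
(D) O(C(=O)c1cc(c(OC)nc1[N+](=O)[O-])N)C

D

[CX3](=O)[OX2H0][#6] describes a carbonyl carbon bonded to an oxygen that is itself bonded to carbon (no H on that O) (an ester).
(A) has a carboxylic acid group (-C(=O)OH) but the singly-bonded O carries H (OX2H1, not H0).
(B) has a primary amide (-C(=O)NH2) but the carbonyl is bonded to N, not to an O-C linkage.
(C) has a methoxy ether (-OCH3) but the ether oxygen is not adjacent to a C=O carbon.
(D) contains a methyl-ester group (-C(=O)OCH3), which satisfies every atom and bond constraint.
So the answer is (D).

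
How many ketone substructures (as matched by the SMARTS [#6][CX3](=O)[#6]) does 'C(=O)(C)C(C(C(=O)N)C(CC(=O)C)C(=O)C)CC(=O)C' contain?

[#6][CX3](=O)[#6] is the SMARTS for a ketone: a carbonyl carbon (no H) flanked by two carbons.
The molecule carries 4 separate instances of an acetyl/ketone group (-C(=O)CH3) meeting every constraint; each maps to a distinct set of atoms, giving 4 matches.

4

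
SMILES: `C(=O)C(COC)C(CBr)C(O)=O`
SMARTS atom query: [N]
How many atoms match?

Check the 12 heavy atoms by environment: 7× C → no; 4× O → no; 1× Br → no.
No environment satisfies the query, so 0 matching atoms.

0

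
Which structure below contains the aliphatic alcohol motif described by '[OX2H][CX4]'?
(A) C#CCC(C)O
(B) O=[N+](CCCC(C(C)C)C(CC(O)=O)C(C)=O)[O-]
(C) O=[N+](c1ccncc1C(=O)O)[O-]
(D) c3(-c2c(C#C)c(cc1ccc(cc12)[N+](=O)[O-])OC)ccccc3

[OX2H][CX4] describes a hydroxyl oxygen bound to an sp3 (X4) carbon (an aliphatic alcohol).
(A) contains a hydroxyl group (-OH), which satisfies every atom and bond constraint.
(B) has a carboxylic acid group (-C(=O)OH) but the -OH is on a CX3 carbonyl carbon, not a CX4 carbon.
(C) has a carboxylic acid group (-C(=O)OH) but the -OH is on a CX3 carbonyl carbon, not a CX4 carbon.
(D) has a methoxy ether (-OCH3) but the oxygen has H0 (ether), not H1.
So the answer is (A).

A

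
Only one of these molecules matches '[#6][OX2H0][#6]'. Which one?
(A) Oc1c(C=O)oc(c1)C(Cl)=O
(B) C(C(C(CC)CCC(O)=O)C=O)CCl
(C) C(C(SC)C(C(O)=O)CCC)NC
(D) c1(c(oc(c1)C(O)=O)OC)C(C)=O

D

[#6][OX2H0][#6] describes an aliphatic oxygen bridging two carbons with no H on the oxygen (an ether).
(A) has a hydroxyl group (-OH) but the oxygen has H1, not H0 bridging two carbons.
(B) has a carboxylic acid group (-C(=O)OH) but the -OH oxygen has H1; the =O is OX1, not OX2.
(C) has a carboxylic acid group (-C(=O)OH) but the -OH oxygen has H1; the =O is OX1, not OX2.
(D) contains a methoxy ether (-OCH3), which satisfies every atom and bond constraint.
So the answer is (D).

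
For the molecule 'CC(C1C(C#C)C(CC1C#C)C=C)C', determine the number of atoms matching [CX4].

8

Check the 14 heavy atoms by environment: 8× C (X4) → match; 4× C (X2) → no; 2× C (X3) → no.
That gives 8 matching atoms.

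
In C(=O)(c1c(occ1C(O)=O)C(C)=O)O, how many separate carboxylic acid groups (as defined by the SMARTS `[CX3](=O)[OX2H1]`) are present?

2

[CX3](=O)[OX2H1] is the SMARTS for a carboxylic acid: an sp2 carbon double-bonded to O and single-bonded to an -OH oxygen.
The molecule carries 2 separate instances of a carboxylic acid group (-C(=O)OH) meeting every constraint; each maps to a distinct set of atoms, giving 2 matches.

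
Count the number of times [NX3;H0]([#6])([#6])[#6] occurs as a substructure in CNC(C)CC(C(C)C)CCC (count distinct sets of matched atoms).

0

[NX3;H0]([#6])([#6])[#6] is the SMARTS for a tertiary amine: a trivalent nitrogen with no H, bonded to three carbons.
The molecule has an N-methylamino group (-NHCH3), but the nitrogen still has one H (H1), not H0; nothing else fits, so there are 0 matches.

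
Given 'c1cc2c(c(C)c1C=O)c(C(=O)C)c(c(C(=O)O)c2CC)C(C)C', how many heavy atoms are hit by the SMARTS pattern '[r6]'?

10

The query [r6] means: r6 matches atoms in a six-membered ring.
Check the 24 heavy atoms by environment: 10× c (aromatic, in 6-ring) → match; 10× C (acyclic) → no; 4× O (acyclic) → no.
That gives 10 matching atoms.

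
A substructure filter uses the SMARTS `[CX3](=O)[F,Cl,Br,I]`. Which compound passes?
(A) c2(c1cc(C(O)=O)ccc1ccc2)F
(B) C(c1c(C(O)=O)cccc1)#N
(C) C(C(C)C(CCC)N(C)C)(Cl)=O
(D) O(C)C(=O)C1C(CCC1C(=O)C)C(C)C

C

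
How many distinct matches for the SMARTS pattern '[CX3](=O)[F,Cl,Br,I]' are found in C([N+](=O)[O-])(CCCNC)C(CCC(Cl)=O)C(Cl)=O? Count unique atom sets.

2

[CX3](=O)[F,Cl,Br,I] is the SMARTS for an acyl halide: a carbonyl carbon bonded to a halogen.
The molecule carries 2 separate instances of an acyl chloride (-C(=O)Cl) meeting every constraint; each maps to a distinct set of atoms, giving 2 matches.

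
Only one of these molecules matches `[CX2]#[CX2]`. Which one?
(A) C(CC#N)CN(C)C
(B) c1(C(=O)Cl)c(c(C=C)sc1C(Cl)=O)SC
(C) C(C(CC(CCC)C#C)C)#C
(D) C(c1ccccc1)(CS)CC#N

C

[CX2]#[CX2] describes a carbon-carbon triple bond (an alkyne).
(A) has a nitrile (-C#N) but the triple bond is C#N, not C#C.
(B) has a vinyl group (-CH=CH2) but the C=C is a double bond; both carbons are CX3, not CX2.
(C) contains an ethynyl group (-C#CH), which satisfies every atom and bond constraint.
(D) has a nitrile (-C#N) but the triple bond is C#N, not C#C.
So the answer is (C).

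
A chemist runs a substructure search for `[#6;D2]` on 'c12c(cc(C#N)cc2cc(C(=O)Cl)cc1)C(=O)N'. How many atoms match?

6

Check the 18 heavy atoms by environment: 5× c (aromatic, D3) → no; 5× c (aromatic, D2) → match; 2× C (D3) → no; 2× O (D1) → no; 2× N (D1) → no; 1× Cl (D1) → no; 1× C (D2) → match.
Summing the matching environments: 5 + 1 = 6 matching atoms.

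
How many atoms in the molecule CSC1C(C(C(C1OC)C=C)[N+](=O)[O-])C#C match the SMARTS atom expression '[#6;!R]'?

6

The query [#6;!R] means: carbon not in any ring.
Check the 16 heavy atoms by environment: 5× C (in 5-ring) → no; 6× C (acyclic) → match; 2× O (acyclic) → no; 1× S (acyclic) → no; 1× N (charge +1, acyclic) → no; 1× O (charge -1, acyclic) → no.
That gives 6 matching atoms.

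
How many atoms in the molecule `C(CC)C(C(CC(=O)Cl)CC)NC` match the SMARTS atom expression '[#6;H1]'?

2

The query [#6;H1] means: any carbon bearing exactly one hydrogen.
Check the 13 heavy atoms by environment: 4× C (H2) → no; 2× C (H1) → match; 3× C (H3) → no; 1× C (H0) → no; 1× O (H0) → no; 1× Cl (H0) → no; 1× N (H1) → no.
That gives 2 matching atoms.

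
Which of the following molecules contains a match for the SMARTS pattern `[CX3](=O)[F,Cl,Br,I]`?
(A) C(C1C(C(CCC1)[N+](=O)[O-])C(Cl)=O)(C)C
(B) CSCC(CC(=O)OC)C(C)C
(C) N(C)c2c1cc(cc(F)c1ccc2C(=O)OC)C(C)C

A

[CX3](=O)[F,Cl,Br,I] describes a carbonyl carbon bonded to a halogen (an acyl halide).
(A) contains an acyl chloride (-C(=O)Cl), which satisfies every atom and bond constraint.
(B) has a methyl-ester group (-C(=O)OCH3) but the carbonyl is bonded to -O-C, not to a halogen.
(C) has a methyl-ester group (-C(=O)OCH3) but the carbonyl is bonded to -O-C, not to a halogen.
So the answer is (A).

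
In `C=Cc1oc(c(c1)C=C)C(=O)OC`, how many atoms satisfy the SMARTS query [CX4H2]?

0

The query [CX4H2] means: sp3 carbon (X4) with exactly two hydrogens.
Check the 13 heavy atoms by environment: 1× o (aromatic, H0, X2) → no; 3× c (aromatic, H0, X3) → no; 1× c (aromatic, H1, X3) → no; 2× C (H1, X3) → no; 2× C (H2, X3) → no; 1× C (H0, X3) → no; 1× O (H0, X1) → no; 1× O (H0, X2) → no; 1× C (H3, X4) → no.
No environment satisfies the query, so 0 matching atoms.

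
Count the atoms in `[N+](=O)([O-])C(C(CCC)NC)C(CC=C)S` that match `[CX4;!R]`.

8

Check the 15 heavy atoms by environment: 8× C (X4, acyclic) → match; 2× C (X3, acyclic) → no; 1× N (X3, acyclic) → no; 1× N (charge +1, X3, acyclic) → no; 1× O (charge -1, X1, acyclic) → no; 1× O (X1, acyclic) → no; 1× S (X2, acyclic) → no.
That gives 8 matching atoms.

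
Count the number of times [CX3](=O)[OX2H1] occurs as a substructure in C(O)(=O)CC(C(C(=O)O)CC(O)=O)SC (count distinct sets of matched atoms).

3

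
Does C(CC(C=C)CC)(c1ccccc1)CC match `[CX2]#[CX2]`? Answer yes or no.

No

The pattern [CX2]#[CX2] describes a carbon-carbon triple bond — an alkyne.
The closest candidate here is a vinyl group (-CH=CH2), but the C=C is a double bond; both carbons are CX3, not CX2. No other fragment satisfies the full query, so there is no match.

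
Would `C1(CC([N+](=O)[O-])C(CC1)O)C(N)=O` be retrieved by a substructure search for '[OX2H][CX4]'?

Yes

The pattern [OX2H][CX4] describes a hydroxyl oxygen bound to an sp3 (X4) carbon — an aliphatic alcohol.
The molecule carries a hydroxyl group (-OH), whose atoms satisfy every constraint of the query, so the pattern matches.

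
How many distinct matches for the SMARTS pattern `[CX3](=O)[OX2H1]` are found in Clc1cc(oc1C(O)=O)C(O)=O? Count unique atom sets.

2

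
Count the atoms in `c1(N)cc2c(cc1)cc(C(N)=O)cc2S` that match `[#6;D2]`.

5

The query [#6;D2] means: any carbon bonded to exactly two heavy atoms.
Check the 15 heavy atoms by environment: 5× c (aromatic, D3) → no; 5× c (aromatic, D2) → match; 1× C (D3) → no; 1× O (D1) → no; 2× N (D1) → no; 1× S (D1) → no.
That gives 5 matching atoms.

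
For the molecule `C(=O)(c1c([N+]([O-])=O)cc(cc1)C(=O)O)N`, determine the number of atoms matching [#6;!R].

The query [#6;!R] means: carbon not in any ring.
Check the 15 heavy atoms by environment: 6× c (aromatic, in 6-ring) → no; 2× C (acyclic) → match; 4× O (acyclic) → no; 1× N (acyclic) → no; 1× N (charge +1, acyclic) → no; 1× O (charge -1, acyclic) → no.
That gives 2 matching atoms.

2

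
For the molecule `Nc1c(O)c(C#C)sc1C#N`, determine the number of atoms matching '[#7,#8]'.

The query [#7,#8] means: nitrogen or oxygen (comma = OR).
Check the 11 heavy atoms by environment: 1× s (aromatic) → no; 4× c (aromatic) → no; 2× N → match; 1× O → match; 3× C → no.
Summing the matching environments: 2 + 1 = 3 matching atoms.

3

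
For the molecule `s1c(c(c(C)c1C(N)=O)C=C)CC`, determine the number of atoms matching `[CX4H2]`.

Check the 13 heavy atoms by environment: 1× s (aromatic, H0, X2) → no; 4× c (aromatic, H0, X3) → no; 2× C (H3, X4) → no; 1× C (H2, X4) → match; 1× C (H1, X3) → no; 1× C (H2, X3) → no; 1× C (H0, X3) → no; 1× O (H0, X1) → no; 1× N (H2, X3) → no.
That gives 1 matching atom.

1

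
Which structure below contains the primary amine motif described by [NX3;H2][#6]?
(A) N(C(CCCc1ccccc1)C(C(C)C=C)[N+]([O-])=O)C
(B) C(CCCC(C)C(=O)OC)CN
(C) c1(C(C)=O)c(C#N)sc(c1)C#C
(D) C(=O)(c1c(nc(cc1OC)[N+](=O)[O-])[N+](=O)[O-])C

[NX3;H2][#6] describes a trivalent nitrogen with two H attached to carbon (a primary amine).
(A) has an N-methylamino group (-NHCH3) but the nitrogen bears two carbons and only one H (H1), not H2.
(B) contains a primary amino group (-NH2), which satisfies every atom and bond constraint.
(C) has a nitrile (-C#N) but the nitrogen is NX1 (triple-bonded), not NX3 with two H.
(D) has a nitro group (-[N+](=O)[O-]) but the nitrogen is [N+] with no H, not NX3H2.
So the answer is (B).

B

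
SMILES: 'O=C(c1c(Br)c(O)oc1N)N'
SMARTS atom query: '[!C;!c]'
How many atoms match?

6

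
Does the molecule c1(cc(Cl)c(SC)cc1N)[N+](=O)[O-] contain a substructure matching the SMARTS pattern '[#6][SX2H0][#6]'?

Yes

The pattern [#6][SX2H0][#6] describes an aliphatic sulfur bridging two carbons with no H on the sulfur — a thioether.
The molecule carries a methylthio ether (-SCH3), whose atoms satisfy every constraint of the query, so the pattern matches.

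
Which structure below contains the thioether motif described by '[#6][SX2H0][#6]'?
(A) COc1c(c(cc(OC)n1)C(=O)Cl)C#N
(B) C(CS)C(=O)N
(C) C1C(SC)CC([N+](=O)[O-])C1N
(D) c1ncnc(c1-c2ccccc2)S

[#6][SX2H0][#6] describes an aliphatic sulfur bridging two carbons with no H on the sulfur (a thioether).
(A) has a methoxy ether (-OCH3) but the bridging atom is O, not S.
(B) has a thiol (-SH) but the sulfur has H1, not H0 bridging two carbons.
(C) contains a methylthio ether (-SCH3), which satisfies every atom and bond constraint.
(D) has a thiol (-SH) but the sulfur has H1, not H0 bridging two carbons.
So the answer is (C).

C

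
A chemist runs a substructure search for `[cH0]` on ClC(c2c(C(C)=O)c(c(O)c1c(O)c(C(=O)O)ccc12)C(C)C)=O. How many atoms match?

8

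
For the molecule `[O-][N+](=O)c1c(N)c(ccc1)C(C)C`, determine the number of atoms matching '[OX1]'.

The query [OX1] means: aliphatic oxygen with one total connection — typically a carbonyl =O or an oxide.
Check the 13 heavy atoms by environment: 6× c (aromatic, X3) → no; 1× N (X3) → no; 1× N (charge +1, X3) → no; 1× O (charge -1, X1) → match; 1× O (X1) → match; 3× C (X4) → no.
Summing the matching environments: 1 + 1 = 2 matching atoms.

2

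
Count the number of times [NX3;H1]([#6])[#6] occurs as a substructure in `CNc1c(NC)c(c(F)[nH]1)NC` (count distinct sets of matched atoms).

3

[NX3;H1]([#6])[#6] is the SMARTS for a secondary amine: a trivalent nitrogen with one H, bonded to two carbons.
The molecule carries 3 separate instances of an N-methylamino group (-NHCH3) meeting every constraint; each maps to a distinct set of atoms, giving 3 matches.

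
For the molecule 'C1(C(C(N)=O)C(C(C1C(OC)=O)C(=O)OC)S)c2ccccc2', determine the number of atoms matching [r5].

5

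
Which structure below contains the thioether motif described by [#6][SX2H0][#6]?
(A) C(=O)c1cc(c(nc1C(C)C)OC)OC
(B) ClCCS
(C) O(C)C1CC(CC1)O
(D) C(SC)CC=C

D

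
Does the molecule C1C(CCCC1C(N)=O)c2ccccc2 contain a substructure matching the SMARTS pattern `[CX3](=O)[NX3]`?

Yes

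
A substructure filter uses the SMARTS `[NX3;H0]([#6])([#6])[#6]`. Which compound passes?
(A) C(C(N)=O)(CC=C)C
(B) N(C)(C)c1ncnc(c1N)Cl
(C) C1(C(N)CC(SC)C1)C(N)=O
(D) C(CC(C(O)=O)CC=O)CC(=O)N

[NX3;H0]([#6])([#6])[#6] describes a trivalent nitrogen with no H, bonded to three carbons (a tertiary amine).
(A) has a primary amide (-C(=O)NH2) but the amide nitrogen has H2 and only one carbon neighbour.
(B) contains a dimethylamino group (-N(CH3)2), which satisfies every atom and bond constraint.
(C) has a primary amide (-C(=O)NH2) but the amide nitrogen has H2 and only one carbon neighbour.
(D) has a primary amide (-C(=O)NH2) but the amide nitrogen has H2 and only one carbon neighbour.
So the answer is (B).

B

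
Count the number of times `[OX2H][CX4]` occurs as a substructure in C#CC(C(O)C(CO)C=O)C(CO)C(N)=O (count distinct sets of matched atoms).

3

[OX2H][CX4] is the SMARTS for an aliphatic alcohol: a hydroxyl oxygen bound to an sp3 (X4) carbon.
The molecule carries 3 separate instances of a hydroxyl group (-OH) meeting every constraint; each maps to a distinct set of atoms, giving 3 matches.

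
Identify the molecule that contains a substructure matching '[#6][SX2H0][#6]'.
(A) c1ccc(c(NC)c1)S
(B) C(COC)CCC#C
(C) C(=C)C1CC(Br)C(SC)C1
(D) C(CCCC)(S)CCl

[#6][SX2H0][#6] describes an aliphatic sulfur bridging two carbons with no H on the sulfur (a thioether).
(A) has a thiol (-SH) but the sulfur has H1, not H0 bridging two carbons.
(B) has a methoxy ether (-OCH3) but the bridging atom is O, not S.
(C) contains a methylthio ether (-SCH3), which satisfies every atom and bond constraint.
(D) has a thiol (-SH) but the sulfur has H1, not H0 bridging two carbons.
So the answer is (C).

C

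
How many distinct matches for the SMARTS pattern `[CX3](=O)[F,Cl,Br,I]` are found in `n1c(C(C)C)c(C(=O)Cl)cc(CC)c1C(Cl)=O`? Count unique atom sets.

2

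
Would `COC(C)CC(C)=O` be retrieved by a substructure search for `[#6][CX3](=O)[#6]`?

Yes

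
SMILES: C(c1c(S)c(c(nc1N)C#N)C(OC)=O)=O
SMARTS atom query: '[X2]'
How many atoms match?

The query [X2] means: any atom with exactly two total connections (bonds + H).
Check the 16 heavy atoms by environment: 1× n (aromatic, X2) → match; 5× c (aromatic, X3) → no; 2× C (X3) → no; 2× O (X1) → no; 1× O (X2) → match; 1× C (X4) → no; 1× C (X2) → match; 1× N (X1) → no; 1× N (X3) → no; 1× S (X2) → match.
Summing the matching environments: 1 + 1 + 1 + 1 = 4 matching atoms.

4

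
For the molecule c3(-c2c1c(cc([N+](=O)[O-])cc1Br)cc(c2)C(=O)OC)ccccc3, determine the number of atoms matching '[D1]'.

The query [D1] means: atom with exactly one heavy-atom neighbour (degree 1).
Check the 24 heavy atoms by environment: 7× c (aromatic, D3) → no; 9× c (aromatic, D2) → no; 1× Br (D1) → match; 1× C (D3) → no; 2× O (D1) → match; 1× O (D2) → no; 1× C (D1) → match; 1× N (charge +1, D3) → no; 1× O (charge -1, D1) → match.
Summing the matching environments: 1 + 2 + 1 + 1 = 5 matching atoms.

5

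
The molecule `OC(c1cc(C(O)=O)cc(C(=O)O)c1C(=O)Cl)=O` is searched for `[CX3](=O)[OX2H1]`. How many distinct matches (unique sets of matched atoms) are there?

3

[CX3](=O)[OX2H1] is the SMARTS for a carboxylic acid: an sp2 carbon double-bonded to O and single-bonded to an -OH oxygen.
The molecule carries 3 separate instances of a carboxylic acid group (-C(=O)OH) meeting every constraint; each maps to a distinct set of atoms, giving 3 matches.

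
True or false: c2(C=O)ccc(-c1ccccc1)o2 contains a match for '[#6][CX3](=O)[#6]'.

The pattern [#6][CX3](=O)[#6] describes a carbonyl carbon (no H) flanked by two carbons — a ketone.
The closest candidate here is an aldehyde (-CHO), but the carbonyl carbon has H1, so it is not flanked by two carbons. No other fragment satisfies the full query, so there is no match.

False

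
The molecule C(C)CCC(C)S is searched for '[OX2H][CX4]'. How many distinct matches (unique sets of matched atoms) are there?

0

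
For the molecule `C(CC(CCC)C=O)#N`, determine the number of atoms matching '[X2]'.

1

The query [X2] means: any atom with exactly two total connections (bonds + H).
Check the 9 heavy atoms by environment: 5× C (X4) → no; 1× C (X2) → match; 1× N (X1) → no; 1× C (X3) → no; 1× O (X1) → no.
That gives 1 matching atom.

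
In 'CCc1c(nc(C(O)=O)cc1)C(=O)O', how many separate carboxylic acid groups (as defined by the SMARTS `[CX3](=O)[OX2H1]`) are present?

2

[CX3](=O)[OX2H1] is the SMARTS for a carboxylic acid: an sp2 carbon double-bonded to O and single-bonded to an -OH oxygen.
The molecule carries 2 separate instances of a carboxylic acid group (-C(=O)OH) meeting every constraint; each maps to a distinct set of atoms, giving 2 matches.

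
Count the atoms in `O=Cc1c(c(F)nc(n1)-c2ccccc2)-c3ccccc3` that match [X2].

The query [X2] means: any atom with exactly two total connections (bonds + H).
Check the 21 heavy atoms by environment: 2× n (aromatic, X2) → match; 16× c (aromatic, X3) → no; 1× C (X3) → no; 1× O (X1) → no; 1× F (X1) → no.
That gives 2 matching atoms.

2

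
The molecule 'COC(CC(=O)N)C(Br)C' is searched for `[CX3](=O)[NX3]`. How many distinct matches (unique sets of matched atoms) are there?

1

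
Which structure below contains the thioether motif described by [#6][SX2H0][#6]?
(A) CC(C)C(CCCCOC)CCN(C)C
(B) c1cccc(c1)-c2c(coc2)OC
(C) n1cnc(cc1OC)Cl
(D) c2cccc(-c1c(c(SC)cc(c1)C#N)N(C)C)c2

D

[#6][SX2H0][#6] describes an aliphatic sulfur bridging two carbons with no H on the sulfur (a thioether).
(A) has a methoxy ether (-OCH3) but the bridging atom is O, not S.
(B) has a methoxy ether (-OCH3) but the bridging atom is O, not S.
(C) has a methoxy ether (-OCH3) but the bridging atom is O, not S.
(D) contains a methylthio ether (-SCH3), which satisfies every atom and bond constraint.
So the answer is (D).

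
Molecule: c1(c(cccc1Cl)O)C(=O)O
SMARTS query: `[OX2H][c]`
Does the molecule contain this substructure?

The pattern [OX2H][c] describes a hydroxyl oxygen attached to an aromatic carbon — a phenol.
The molecule carries a hydroxyl group (-OH), whose atoms satisfy every constraint of the query, so the pattern matches.

Yes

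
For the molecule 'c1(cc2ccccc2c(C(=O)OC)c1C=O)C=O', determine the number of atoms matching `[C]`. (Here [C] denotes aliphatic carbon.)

4

Check the 18 heavy atoms by environment: 10× c (aromatic) → no; 4× C → match; 4× O → no.
That gives 4 matching atoms.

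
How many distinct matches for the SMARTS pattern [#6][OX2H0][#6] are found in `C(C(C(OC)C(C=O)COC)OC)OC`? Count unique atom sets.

4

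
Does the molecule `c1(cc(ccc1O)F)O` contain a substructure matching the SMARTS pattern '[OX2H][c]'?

Yes

The pattern [OX2H][c] describes a hydroxyl oxygen attached to an aromatic carbon — a phenol.
The molecule carries a hydroxyl group (-OH), whose atoms satisfy every constraint of the query, so the pattern matches.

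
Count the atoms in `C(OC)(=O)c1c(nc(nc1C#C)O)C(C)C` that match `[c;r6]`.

Check the 16 heavy atoms by environment: 2× n (aromatic, in 6-ring) → no; 4× c (aromatic, in 6-ring) → match; 3× O (acyclic) → no; 7× C (acyclic) → no.
That gives 4 matching atoms.

4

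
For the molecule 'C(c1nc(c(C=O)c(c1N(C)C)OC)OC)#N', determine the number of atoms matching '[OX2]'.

The query [OX2] means: aliphatic oxygen with two total connections — ether, hydroxyl, or ester single-bond O.
Check the 17 heavy atoms by environment: 1× n (aromatic, X2) → no; 5× c (aromatic, X3) → no; 1× C (X2) → no; 1× N (X1) → no; 1× C (X3) → no; 1× O (X1) → no; 2× O (X2) → match; 4× C (X4) → no; 1× N (X3) → no.
That gives 2 matching atoms.

2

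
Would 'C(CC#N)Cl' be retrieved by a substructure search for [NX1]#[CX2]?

The pattern [NX1]#[CX2] describes a nitrogen triple-bonded to a two-connected carbon — a nitrile.
The molecule carries a nitrile (-C#N), whose atoms satisfy every constraint of the query, so the pattern matches.

Yes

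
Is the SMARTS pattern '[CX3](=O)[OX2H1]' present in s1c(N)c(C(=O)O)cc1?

Yes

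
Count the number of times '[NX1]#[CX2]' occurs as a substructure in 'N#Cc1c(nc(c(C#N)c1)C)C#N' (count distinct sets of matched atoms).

3

[NX1]#[CX2] is the SMARTS for a nitrile: a nitrogen triple-bonded to a two-connected carbon.
The molecule carries 3 separate instances of a nitrile (-C#N) meeting every constraint; each maps to a distinct set of atoms, giving 3 matches.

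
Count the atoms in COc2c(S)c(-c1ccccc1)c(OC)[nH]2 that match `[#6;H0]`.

The query [#6;H0] means: any carbon with no attached hydrogen.
Check the 16 heavy atoms by environment: 1× n (aromatic, H1) → no; 5× c (aromatic, H0) → match; 1× S (H1) → no; 5× c (aromatic, H1) → no; 2× O (H0) → no; 2× C (H3) → no.
That gives 5 matching atoms.

5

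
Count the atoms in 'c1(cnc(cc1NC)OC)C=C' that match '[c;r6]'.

Check the 12 heavy atoms by environment: 1× n (aromatic, in 6-ring) → no; 5× c (aromatic, in 6-ring) → match; 1× N (acyclic) → no; 4× C (acyclic) → no; 1× O (acyclic) → no.
That gives 5 matching atoms.

5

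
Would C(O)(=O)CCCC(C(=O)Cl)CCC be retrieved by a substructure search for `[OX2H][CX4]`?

No

The pattern [OX2H][CX4] describes a hydroxyl oxygen bound to an sp3 (X4) carbon — an aliphatic alcohol.
The closest candidate here is a carboxylic acid group (-C(=O)OH), but the -OH is on a CX3 carbonyl carbon, not a CX4 carbon. No other fragment satisfies the full query, so there is no match.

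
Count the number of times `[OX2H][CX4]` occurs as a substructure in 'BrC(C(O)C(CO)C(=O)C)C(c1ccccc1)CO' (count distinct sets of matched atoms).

[OX2H][CX4] is the SMARTS for an aliphatic alcohol: a hydroxyl oxygen bound to an sp3 (X4) carbon.
The molecule carries 3 separate instances of a hydroxyl group (-OH) meeting every constraint; each maps to a distinct set of atoms, giving 3 matches.

3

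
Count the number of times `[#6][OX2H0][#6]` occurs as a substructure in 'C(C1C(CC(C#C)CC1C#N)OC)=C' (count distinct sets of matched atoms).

[#6][OX2H0][#6] is the SMARTS for an ether: an aliphatic oxygen bridging two carbons with no H on the oxygen.
Exactly one fragment in the molecule meets all constraints, giving 1 match.

1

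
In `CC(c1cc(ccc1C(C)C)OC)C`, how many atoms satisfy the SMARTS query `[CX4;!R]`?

7

The query [CX4;!R] means: aliphatic carbon with four total connections, not in a ring.
Check the 14 heavy atoms by environment: 6× c (aromatic, X3, in 6-ring) → no; 7× C (X4, acyclic) → match; 1× O (X2, acyclic) → no.
That gives 7 matching atoms.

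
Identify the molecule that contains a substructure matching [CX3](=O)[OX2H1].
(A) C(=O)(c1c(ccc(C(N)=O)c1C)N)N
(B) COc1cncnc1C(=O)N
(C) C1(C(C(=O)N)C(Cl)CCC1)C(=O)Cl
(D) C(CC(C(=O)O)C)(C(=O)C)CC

D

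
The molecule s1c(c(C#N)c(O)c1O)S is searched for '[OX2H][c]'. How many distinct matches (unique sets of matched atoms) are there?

2

[OX2H][c] is the SMARTS for a phenol: a hydroxyl oxygen attached to an aromatic carbon.
The molecule carries 2 separate instances of a hydroxyl group (-OH) meeting every constraint; each maps to a distinct set of atoms, giving 2 matches.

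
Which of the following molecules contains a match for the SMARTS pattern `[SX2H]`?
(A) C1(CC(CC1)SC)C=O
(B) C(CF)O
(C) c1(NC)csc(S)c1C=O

C

[SX2H] describes an aliphatic sulfur with two connections, one being H (a thiol).
(A) has a methylthio ether (-SCH3) but the sulfur has H0 (bonded to two carbons), not H1.
(B) has a hydroxyl group (-OH) but it is an -OH, not an -SH.
(C) contains a thiol (-SH), which satisfies every atom and bond constraint.
So the answer is (C).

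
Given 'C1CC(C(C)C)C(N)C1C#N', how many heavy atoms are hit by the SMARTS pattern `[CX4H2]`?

Check the 11 heavy atoms by environment: 4× C (H1, X4) → no; 2× C (H2, X4) → match; 2× C (H3, X4) → no; 1× N (H2, X3) → no; 1× C (H0, X2) → no; 1× N (H0, X1) → no.
That gives 2 matching atoms.

2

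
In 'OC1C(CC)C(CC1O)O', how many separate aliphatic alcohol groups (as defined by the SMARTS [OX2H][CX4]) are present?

3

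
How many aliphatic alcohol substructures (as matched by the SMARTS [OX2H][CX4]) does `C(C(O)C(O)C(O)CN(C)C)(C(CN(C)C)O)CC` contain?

4

[OX2H][CX4] is the SMARTS for an aliphatic alcohol: a hydroxyl oxygen bound to an sp3 (X4) carbon.
The molecule carries 4 separate instances of a hydroxyl group (-OH) meeting every constraint; each maps to a distinct set of atoms, giving 4 matches.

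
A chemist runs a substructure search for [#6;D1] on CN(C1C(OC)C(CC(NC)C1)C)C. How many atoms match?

5

The query [#6;D1] means: carbon bonded to exactly one heavy atom.
Check the 14 heavy atoms by environment: 4× C (D3) → no; 2× C (D2) → no; 1× O (D2) → no; 5× C (D1) → match; 1× N (D3) → no; 1× N (D2) → no.
That gives 5 matching atoms.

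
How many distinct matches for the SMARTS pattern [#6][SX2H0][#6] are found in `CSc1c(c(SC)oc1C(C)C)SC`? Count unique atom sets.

[#6][SX2H0][#6] is the SMARTS for a thioether: an aliphatic sulfur bridging two carbons with no H on the sulfur.
The molecule carries 3 separate instances of a methylthio ether (-SCH3) meeting every constraint; each maps to a distinct set of atoms, giving 3 matches.

3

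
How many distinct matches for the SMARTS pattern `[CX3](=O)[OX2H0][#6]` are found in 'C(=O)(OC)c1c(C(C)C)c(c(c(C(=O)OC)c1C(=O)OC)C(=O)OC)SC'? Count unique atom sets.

4

[CX3](=O)[OX2H0][#6] is the SMARTS for an ester: a carbonyl carbon bonded to an oxygen that is itself bonded to carbon (no H on that O).
The molecule carries 4 separate instances of a methyl-ester group (-C(=O)OCH3) meeting every constraint; each maps to a distinct set of atoms, giving 4 matches.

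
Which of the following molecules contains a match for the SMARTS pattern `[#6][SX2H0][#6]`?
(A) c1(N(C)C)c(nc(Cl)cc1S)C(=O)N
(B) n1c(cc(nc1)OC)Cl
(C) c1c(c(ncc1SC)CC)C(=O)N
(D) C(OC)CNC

C

[#6][SX2H0][#6] describes an aliphatic sulfur bridging two carbons with no H on the sulfur (a thioether).
(A) has a thiol (-SH) but the sulfur has H1, not H0 bridging two carbons.
(B) has a methoxy ether (-OCH3) but the bridging atom is O, not S.
(C) contains a methylthio ether (-SCH3), which satisfies every atom and bond constraint.
(D) has a methoxy ether (-OCH3) but the bridging atom is O, not S.
So the answer is (C).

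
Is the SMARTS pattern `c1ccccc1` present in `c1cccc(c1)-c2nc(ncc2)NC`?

Yes

The pattern c1ccccc1 describes six aromatic carbons in a ring — a benzene ring.
The molecule carries a phenyl ring, whose atoms satisfy every constraint of the query, so the pattern matches.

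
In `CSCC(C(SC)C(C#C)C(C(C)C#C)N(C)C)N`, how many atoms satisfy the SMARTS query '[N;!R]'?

2

The query [N;!R] means: aliphatic nitrogen not in a ring.
Check the 19 heavy atoms by environment: 15× C (acyclic) → no; 2× N (acyclic) → match; 2× S (acyclic) → no.
That gives 2 matching atoms.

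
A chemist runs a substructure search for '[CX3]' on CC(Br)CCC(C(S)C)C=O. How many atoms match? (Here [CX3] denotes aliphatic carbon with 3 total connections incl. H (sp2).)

The query [CX3] means: C with X3: aliphatic carbon with exactly 3 total connections.
Check the 11 heavy atoms by environment: 7× C (X4) → no; 1× S (X2) → no; 1× C (X3) → match; 1× O (X1) → no; 1× Br (X1) → no.
That gives 1 matching atom.

1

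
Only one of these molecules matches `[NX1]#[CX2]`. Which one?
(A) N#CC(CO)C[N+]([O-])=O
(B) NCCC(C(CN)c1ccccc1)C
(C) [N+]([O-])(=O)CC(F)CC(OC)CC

A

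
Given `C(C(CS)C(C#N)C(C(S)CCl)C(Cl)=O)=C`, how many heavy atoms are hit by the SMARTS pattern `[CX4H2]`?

Check the 16 heavy atoms by environment: 2× C (H2, X4) → match; 4× C (H1, X4) → no; 1× C (H0, X3) → no; 1× O (H0, X1) → no; 2× Cl (H0, X1) → no; 2× S (H1, X2) → no; 1× C (H0, X2) → no; 1× N (H0, X1) → no; 1× C (H1, X3) → no; 1× C (H2, X3) → no.
That gives 2 matching atoms.

2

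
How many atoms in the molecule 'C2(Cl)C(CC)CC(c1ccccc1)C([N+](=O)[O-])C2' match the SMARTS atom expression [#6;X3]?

6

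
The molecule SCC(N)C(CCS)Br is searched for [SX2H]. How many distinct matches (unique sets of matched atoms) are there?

2

[SX2H] is the SMARTS for a thiol: an aliphatic sulfur with two connections, one being H.
The molecule carries 2 separate instances of a thiol (-SH) meeting every constraint; each maps to a distinct set of atoms, giving 2 matches.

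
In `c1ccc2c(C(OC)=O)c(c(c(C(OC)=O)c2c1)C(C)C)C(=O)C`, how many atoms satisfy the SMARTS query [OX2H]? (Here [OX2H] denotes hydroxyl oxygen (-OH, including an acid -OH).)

The query [OX2H] means: aliphatic oxygen with two connections, one of which is H — an -OH oxygen.
Check the 24 heavy atoms by environment: 6× c (aromatic, H0, X3) → no; 4× c (aromatic, H1, X3) → no; 1× C (H1, X4) → no; 5× C (H3, X4) → no; 3× C (H0, X3) → no; 3× O (H0, X1) → no; 2× O (H0, X2) → no.
No environment satisfies the query, so 0 matching atoms.

0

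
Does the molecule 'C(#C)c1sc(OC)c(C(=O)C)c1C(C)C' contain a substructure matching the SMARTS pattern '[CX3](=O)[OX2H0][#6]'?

The pattern [CX3](=O)[OX2H0][#6] describes a carbonyl carbon bonded to an oxygen that is itself bonded to carbon (no H on that O) — an ester.
The closest candidate here is a methoxy ether (-OCH3), but the ether oxygen is not adjacent to a C=O carbon. No other fragment satisfies the full query, so there is no match.

No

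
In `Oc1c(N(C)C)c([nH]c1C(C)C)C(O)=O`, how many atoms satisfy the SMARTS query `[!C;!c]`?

5

The query [!C;!c] means: neither aliphatic nor aromatic carbon — same as [!#6].
Check the 15 heavy atoms by environment: 1× n (aromatic) → match; 4× c (aromatic) → no; 1× N → match; 6× C → no; 3× O → match.
Summing the matching environments: 1 + 1 + 3 = 5 matching atoms.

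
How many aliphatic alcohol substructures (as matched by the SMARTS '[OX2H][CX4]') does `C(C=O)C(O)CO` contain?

2

[OX2H][CX4] is the SMARTS for an aliphatic alcohol: a hydroxyl oxygen bound to an sp3 (X4) carbon.
The molecule carries 2 separate instances of a hydroxyl group (-OH) meeting every constraint; each maps to a distinct set of atoms, giving 2 matches.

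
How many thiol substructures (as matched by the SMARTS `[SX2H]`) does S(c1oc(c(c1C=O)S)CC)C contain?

1

[SX2H] is the SMARTS for a thiol: an aliphatic sulfur with two connections, one being H.
Exactly one fragment in the molecule meets all constraints, giving 1 match.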